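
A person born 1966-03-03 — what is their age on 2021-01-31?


Birth: 1966-03-03
Reference: 2021-01-31
Year difference: 2021 - 1966 = 55
Birthday not yet reached in 2021, subtract 1

54 years old


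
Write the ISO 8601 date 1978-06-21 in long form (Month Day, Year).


ISO 1978-06-21 parses as year=1978, month=06, day=21
Month 6 -> June

June 21, 1978


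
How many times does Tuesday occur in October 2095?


October 2095 has 31 days
Anchor: Jan 1, 2095. With p = 2095 - 1 = 2094: (p + p//4 - p//100 + p//400) mod 7 = (2094 + 523 - 20 + 5) mod 7 = 2602 mod 7 = 5 -> Saturday (Mon=0 ... Sun=6)
Days before October (Jan-Sep): 273; October 1 index = (5 + 273) mod 7 = 5 -> Saturday
First Tuesday is October 4
Tuesdays: 4, 11, 18, 25

4 Tuesdays


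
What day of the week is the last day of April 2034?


April 2034 has 30 days
Anchor: Jan 1, 2034. With p = 2034 - 1 = 2033: (p + p//4 - p//100 + p//400) mod 7 = (2033 + 508 - 20 + 5) mod 7 = 2526 mod 7 = 6 -> Sunday (Mon=0 ... Sun=6)
Days before April (Jan-Mar): 90; April 1 index = (6 + 90) mod 7 = 5 -> Saturday
Last day offset: 30 - 1 = 29 days
Weekday index = (5 + 29) mod 7 = 6

Sunday, April 30


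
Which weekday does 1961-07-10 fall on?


Date: July 10, 1961
Anchor: Jan 1, 1961. With p = 1961 - 1 = 1960: (p + p//4 - p//100 + p//400) mod 7 = (1960 + 490 - 19 + 4) mod 7 = 2435 mod 7 = 6 -> Sunday (Mon=0 ... Sun=6)
Days before July (Jan-Jun): 181; offset = 181 + 10 - 1 = 190
Weekday index = (6 + 190) mod 7 = 0

Day of the week: Monday


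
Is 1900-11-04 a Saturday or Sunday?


Anchor: Jan 1, 1900. With p = 1900 - 1 = 1899: (p + p//4 - p//100 + p//400) mod 7 = (1899 + 474 - 18 + 4) mod 7 = 2359 mod 7 = 0 -> Monday (Mon=0 ... Sun=6)
Day of year: 308; offset = 307
Weekday index = (0 + 307) mod 7 = 6 -> Sunday
Weekend days: Saturday, Sunday

Yes


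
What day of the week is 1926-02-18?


Date: February 18, 1926
Anchor: Jan 1, 1926. With p = 1926 - 1 = 1925: (p + p//4 - p//100 + p//400) mod 7 = (1925 + 481 - 19 + 4) mod 7 = 2391 mod 7 = 4 -> Friday (Mon=0 ... Sun=6)
Days before February (Jan): 31; offset = 31 + 18 - 1 = 48
Weekday index = (4 + 48) mod 7 = 3

Day of the week: Thursday


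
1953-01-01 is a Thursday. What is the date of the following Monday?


Current: Thursday
Target: Monday
Days ahead: 4

Next Monday: 1953-01-05


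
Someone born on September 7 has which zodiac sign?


Date: September 7
Conventional tropical zodiac dates: Virgo from August 23 onward; Libra starts September 23
September 7 falls within the Virgo range

Virgo


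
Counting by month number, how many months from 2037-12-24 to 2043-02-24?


From December 2037 to February 2043
6 years * 12 = 72 months, minus 10 months = 62

62 months


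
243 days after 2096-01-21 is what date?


Start: 2096-01-21, add 243 days
January 2096 has 31 days: 31 - 21 = 10 days to January 31 -> 233 left
February 2096 has 29 days -> 204 left
March 2096 has 31 days -> 173 left
April 2096 has 30 days -> 143 left
May 2096 has 31 days -> 112 left
June 2096 has 30 days -> 82 left
July 2096 has 31 days -> 51 left
August 2096 has 31 days -> 20 left
September 2096: 20 <= 30 -> lands on September 20

Result: 2096-09-20


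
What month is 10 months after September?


September is month 9
9 + 10 = 19; wrap: 19 - 12 = 7

July


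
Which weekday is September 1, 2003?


Target: September 1, 2003
Anchor: Jan 1, 2003. With p = 2003 - 1 = 2002: (p + p//4 - p//100 + p//400) mod 7 = (2002 + 500 - 20 + 5) mod 7 = 2487 mod 7 = 2 -> Wednesday (Mon=0 ... Sun=6)
Days before September (Jan-Aug): 243 days
Weekday index = (2 + 243) mod 7 = 0

Monday


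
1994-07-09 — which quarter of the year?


Month: July (month 7)
Q1: Jan-Mar, Q2: Apr-Jun, Q3: Jul-Sep, Q4: Oct-Dec

Q3


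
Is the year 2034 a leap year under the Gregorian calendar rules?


Gregorian leap year rule: divisible by 4, but not by 100, unless also by 400.
2034 is not divisible by 4 -> not a leap year

No


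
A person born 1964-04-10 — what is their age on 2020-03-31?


Birth: 1964-04-10
Reference: 2020-03-31
Year difference: 2020 - 1964 = 56
Birthday not yet reached in 2020, subtract 1

55 years old


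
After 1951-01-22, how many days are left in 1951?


Day of year: 22 of 365
Remaining = 365 - 22

343 days


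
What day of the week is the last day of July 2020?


July 2020 has 31 days
Anchor: Jan 1, 2020. With p = 2020 - 1 = 2019: (p + p//4 - p//100 + p//400) mod 7 = (2019 + 504 - 20 + 5) mod 7 = 2508 mod 7 = 2 -> Wednesday (Mon=0 ... Sun=6)
Days before July (Jan-Jun): 182; July 1 index = (2 + 182) mod 7 = 2 -> Wednesday
Last day offset: 31 - 1 = 30 days
Weekday index = (2 + 30) mod 7 = 4

Friday, July 31


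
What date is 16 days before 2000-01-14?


Start: 2000-01-14, subtract 16 days
Back 14 days from January 14 reaches December 31, 1999 -> 2 left
December 1999: 31 - 2 = 29 -> lands on December 29

Result: 1999-12-29


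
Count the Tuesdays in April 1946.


April 1946 has 30 days
Anchor: Jan 1, 1946. With p = 1946 - 1 = 1945: (p + p//4 - p//100 + p//400) mod 7 = (1945 + 486 - 19 + 4) mod 7 = 2416 mod 7 = 1 -> Tuesday (Mon=0 ... Sun=6)
Days before April (Jan-Mar): 90; April 1 index = (1 + 90) mod 7 = 0 -> Monday
First Tuesday is April 2
Tuesdays: 2, 9, 16, 23, 30

5 Tuesdays


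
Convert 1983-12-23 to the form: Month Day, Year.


ISO 1983-12-23 parses as year=1983, month=12, day=23
Month 12 -> December

December 23, 1983


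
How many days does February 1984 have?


February 1984 (leap year: yes)

29 days


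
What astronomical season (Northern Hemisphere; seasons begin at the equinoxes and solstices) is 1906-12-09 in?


Date: December 9
Astronomical Autumn (approx.; exact equinox/solstice day varies by year): September 22 to December 20
December 9 falls within the Autumn window

Autumn


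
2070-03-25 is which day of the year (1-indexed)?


Date: March 25, 2070
Days in months 1 through 2: 59
Plus 25 days in March

Day of year: 84


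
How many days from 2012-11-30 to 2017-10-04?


From 2012-11-30 to 2017-10-04
2012-11-30: days before November = 31 + 29 + 31 + 30 + 31 + 30 + 31 + 31 + 30 + 31 = 305 (2012 is a leap year); day of year = 305 + 30 = 335
2017-10-04: days before October = 31 + 28 + 31 + 30 + 31 + 30 + 31 + 31 + 30 = 273 (2017 is not a leap year); day of year = 273 + 4 = 277
Rest of 2012: 366 - 335 = 31
Full years 2013 (365), 2014 (365), 2015 (365), 2016 (366): 1461
Total = 31 + 1461 + 277 = 1769

1769 days


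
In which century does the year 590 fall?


Century = (year - 1) // 100 + 1
= (590 - 1) // 100 + 1
= 589 // 100 + 1
= 5 + 1

6th century


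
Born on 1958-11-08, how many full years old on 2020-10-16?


Birth: 1958-11-08
Reference: 2020-10-16
Year difference: 2020 - 1958 = 62
Birthday not yet reached in 2020, subtract 1

61 years old


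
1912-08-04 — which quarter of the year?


Month: August (month 8)
Q1: Jan-Mar, Q2: Apr-Jun, Q3: Jul-Sep, Q4: Oct-Dec

Q3


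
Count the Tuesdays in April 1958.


April 1958 has 30 days
Anchor: Jan 1, 1958. With p = 1958 - 1 = 1957: (p + p//4 - p//100 + p//400) mod 7 = (1957 + 489 - 19 + 4) mod 7 = 2431 mod 7 = 2 -> Wednesday (Mon=0 ... Sun=6)
Days before April (Jan-Mar): 90; April 1 index = (2 + 90) mod 7 = 1 -> Tuesday
First Tuesday is April 1
Tuesdays: 1, 8, 15, 22, 29

5 Tuesdays


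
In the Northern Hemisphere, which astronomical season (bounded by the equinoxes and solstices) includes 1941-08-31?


Date: August 31
Astronomical Summer (approx.; exact equinox/solstice day varies by year): June 21 to September 21
August 31 falls within the Summer window

Summer


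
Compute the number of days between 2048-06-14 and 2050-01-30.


From 2048-06-14 to 2050-01-30
2048-06-14: days before June = 31 + 29 + 31 + 30 + 31 = 152 (2048 is a leap year); day of year = 152 + 14 = 166
2050-01-30: day of year = 30
Rest of 2048: 366 - 166 = 200
Full years 2049 (365): 365
Total = 200 + 365 + 30 = 595

595 days


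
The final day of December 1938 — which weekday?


December 1938 has 31 days
Anchor: Jan 1, 1938. With p = 1938 - 1 = 1937: (p + p//4 - p//100 + p//400) mod 7 = (1937 + 484 - 19 + 4) mod 7 = 2406 mod 7 = 5 -> Saturday (Mon=0 ... Sun=6)
Days before December (Jan-Nov): 334; December 1 index = (5 + 334) mod 7 = 3 -> Thursday
Last day offset: 31 - 1 = 30 days
Weekday index = (3 + 30) mod 7 = 5

Saturday, December 31


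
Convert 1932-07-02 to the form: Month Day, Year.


ISO 1932-07-02 parses as year=1932, month=07, day=02
Month 7 -> July

July 2, 1932


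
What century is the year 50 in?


Century = (year - 1) // 100 + 1
= (50 - 1) // 100 + 1
= 49 // 100 + 1
= 0 + 1

1st century


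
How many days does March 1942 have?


March 1942

31 days


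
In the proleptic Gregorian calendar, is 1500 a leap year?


Gregorian leap year rule: divisible by 4, but not by 100, unless also by 400.
1500 is divisible by 100 but not 400 -> not a leap year

No


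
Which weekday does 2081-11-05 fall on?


Date: November 5, 2081
Anchor: Jan 1, 2081. With p = 2081 - 1 = 2080: (p + p//4 - p//100 + p//400) mod 7 = (2080 + 520 - 20 + 5) mod 7 = 2585 mod 7 = 2 -> Wednesday (Mon=0 ... Sun=6)
Days before November (Jan-Oct): 304; offset = 304 + 5 - 1 = 308
Weekday index = (2 + 308) mod 7 = 2

Day of the week: Wednesday


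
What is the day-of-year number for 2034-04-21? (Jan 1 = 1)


Date: April 21, 2034
Days in months 1 through 3: 90
Plus 21 days in April

Day of year: 111


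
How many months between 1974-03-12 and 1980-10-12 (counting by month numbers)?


From March 1974 to October 1980
6 years * 12 = 72 months, plus 7 months = 79

79 months


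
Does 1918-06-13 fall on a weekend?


Anchor: Jan 1, 1918. With p = 1918 - 1 = 1917: (p + p//4 - p//100 + p//400) mod 7 = (1917 + 479 - 19 + 4) mod 7 = 2381 mod 7 = 1 -> Tuesday (Mon=0 ... Sun=6)
Day of year: 164; offset = 163
Weekday index = (1 + 163) mod 7 = 3 -> Thursday
Weekend days: Saturday, Sunday

No


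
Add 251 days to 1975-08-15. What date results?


Start: 1975-08-15, add 251 days
August 1975 has 31 days: 31 - 15 = 16 days to August 31 -> 235 left
September 1975 has 30 days -> 205 left
October 1975 has 31 days -> 174 left
November 1975 has 30 days -> 144 left
December 1975 has 31 days -> 113 left
January 1976 has 31 days -> 82 left
February 1976 has 29 days -> 53 left
March 1976 has 31 days -> 22 left
April 1976: 22 <= 30 -> lands on April 22

Result: 1976-04-22


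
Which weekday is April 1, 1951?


Target: April 1, 1951
Anchor: Jan 1, 1951. With p = 1951 - 1 = 1950: (p + p//4 - p//100 + p//400) mod 7 = (1950 + 487 - 19 + 4) mod 7 = 2422 mod 7 = 0 -> Monday (Mon=0 ... Sun=6)
Days before April (Jan-Mar): 90 days
Weekday index = (0 + 90) mod 7 = 6

Sunday


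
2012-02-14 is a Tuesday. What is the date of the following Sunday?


Current: Tuesday
Target: Sunday
Days ahead: 5

Next Sunday: 2012-02-19


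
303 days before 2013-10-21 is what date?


Start: 2013-10-21, subtract 303 days
Back 21 days from October 21 reaches September 30, 2013 -> 282 left
September 2013 has 30 days -> back to August 31, 2013 -> 252 left
August 2013 has 31 days -> back to July 31, 2013 -> 221 left
July 2013 has 31 days -> back to June 30, 2013 -> 190 left
June 2013 has 30 days -> back to May 31, 2013 -> 160 left
May 2013 has 31 days -> back to April 30, 2013 -> 129 left
April 2013 has 30 days -> back to March 31, 2013 -> 99 left
March 2013 has 31 days -> back to February 28, 2013 -> 68 left
February 2013 has 28 days -> back to January 31, 2013 -> 40 left
January 2013 has 31 days -> back to December 31, 2012 -> 9 left
December 2012: 31 - 9 = 22 -> lands on December 22

Result: 2012-12-22


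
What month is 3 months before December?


December is month 12
12 - 3 = 9

September


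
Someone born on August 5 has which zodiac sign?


Date: August 5
Conventional tropical zodiac dates: Leo from July 23 onward; Virgo starts August 23
August 5 falls within the Leo range

Leo


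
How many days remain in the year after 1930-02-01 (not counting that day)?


Day of year: 32 of 365
Remaining = 365 - 32

333 days


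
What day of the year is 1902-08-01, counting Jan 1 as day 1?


Date: August 1, 1902
Days in months 1 through 7: 212
Plus 1 days in August

Day of year: 213


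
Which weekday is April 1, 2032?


Target: April 1, 2032
Anchor: Jan 1, 2032. With p = 2032 - 1 = 2031: (p + p//4 - p//100 + p//400) mod 7 = (2031 + 507 - 20 + 5) mod 7 = 2523 mod 7 = 3 -> Thursday (Mon=0 ... Sun=6)
Days before April (Jan-Mar): 91 days
Weekday index = (3 + 91) mod 7 = 3

Thursday


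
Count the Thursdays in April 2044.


April 2044 has 30 days
Anchor: Jan 1, 2044. With p = 2044 - 1 = 2043: (p + p//4 - p//100 + p//400) mod 7 = (2043 + 510 - 20 + 5) mod 7 = 2538 mod 7 = 4 -> Friday (Mon=0 ... Sun=6)
Days before April (Jan-Mar): 91; April 1 index = (4 + 91) mod 7 = 4 -> Friday
First Thursday is April 7
Thursdays: 7, 14, 21, 28

4 Thursdays


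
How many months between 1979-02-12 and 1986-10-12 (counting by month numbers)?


From February 1979 to October 1986
7 years * 12 = 84 months, plus 8 months = 92

92 months


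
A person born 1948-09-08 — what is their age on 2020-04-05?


Birth: 1948-09-08
Reference: 2020-04-05
Year difference: 2020 - 1948 = 72
Birthday not yet reached in 2020, subtract 1

71 years old


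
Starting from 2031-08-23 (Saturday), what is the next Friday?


Current: Saturday
Target: Friday
Days ahead: 6

Next Friday: 2031-08-29


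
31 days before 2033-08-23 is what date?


Start: 2033-08-23, subtract 31 days
Back 23 days from August 23 reaches July 31, 2033 -> 8 left
July 2033: 31 - 8 = 23 -> lands on July 23

Result: 2033-07-23


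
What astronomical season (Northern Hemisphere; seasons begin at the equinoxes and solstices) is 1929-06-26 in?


Date: June 26
Astronomical Summer (approx.; exact equinox/solstice day varies by year): June 21 to September 21
June 26 falls within the Summer window

Summer


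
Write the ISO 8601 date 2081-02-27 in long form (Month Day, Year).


ISO 2081-02-27 parses as year=2081, month=02, day=27
Month 2 -> February

February 27, 2081


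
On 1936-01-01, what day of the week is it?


Date: January 1, 1936
Anchor: Jan 1, 1936. With p = 1936 - 1 = 1935: (p + p//4 - p//100 + p//400) mod 7 = (1935 + 483 - 19 + 4) mod 7 = 2403 mod 7 = 2 -> Wednesday (Mon=0 ... Sun=6)
Days into year = 1 - 1 = 0
Weekday index = (2 + 0) mod 7 = 2

Day of the week: Wednesday


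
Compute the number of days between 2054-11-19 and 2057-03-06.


From 2054-11-19 to 2057-03-06
2054-11-19: days before November = 31 + 28 + 31 + 30 + 31 + 30 + 31 + 31 + 30 + 31 = 304 (2054 is not a leap year); day of year = 304 + 19 = 323
2057-03-06: days before March = 31 + 28 = 59 (2057 is not a leap year); day of year = 59 + 6 = 65
Rest of 2054: 365 - 323 = 42
Full years 2055 (365), 2056 (366): 731
Total = 42 + 731 + 65 = 838

838 days


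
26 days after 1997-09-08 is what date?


Start: 1997-09-08, add 26 days
September 1997 has 30 days: 30 - 8 = 22 days to September 30 -> 4 left
October 1997: 4 <= 31 -> lands on October 4

Result: 1997-10-04


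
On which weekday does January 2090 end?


January 2090 has 31 days
Anchor: Jan 1, 2090. With p = 2090 - 1 = 2089: (p + p//4 - p//100 + p//400) mod 7 = (2089 + 522 - 20 + 5) mod 7 = 2596 mod 7 = 6 -> Sunday (Mon=0 ... Sun=6)
January 1 is the anchor itself -> Sunday
Last day offset: 31 - 1 = 30 days
Weekday index = (6 + 30) mod 7 = 1

Tuesday, January 31


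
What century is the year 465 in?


Century = (year - 1) // 100 + 1
= (465 - 1) // 100 + 1
= 464 // 100 + 1
= 4 + 1

5th century


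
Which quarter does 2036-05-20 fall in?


Month: May (month 5)
Q1: Jan-Mar, Q2: Apr-Jun, Q3: Jul-Sep, Q4: Oct-Dec

Q2


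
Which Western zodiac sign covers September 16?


Date: September 16
Conventional tropical zodiac dates: Virgo from August 23 onward; Libra starts September 23
September 16 falls within the Virgo range

Virgo


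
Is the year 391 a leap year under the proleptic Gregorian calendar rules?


Gregorian leap year rule: divisible by 4, but not by 100, unless also by 400.
391 is not divisible by 4 -> not a leap year

No


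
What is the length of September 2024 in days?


September 2024

30 days


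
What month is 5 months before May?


May is month 5
5 - 5 = 0; wrap: 0 + 12 = 12

December


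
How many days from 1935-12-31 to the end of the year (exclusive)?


Day of year: 365 of 365
Remaining = 365 - 365

0 days


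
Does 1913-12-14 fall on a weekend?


Anchor: Jan 1, 1913. With p = 1913 - 1 = 1912: (p + p//4 - p//100 + p//400) mod 7 = (1912 + 478 - 19 + 4) mod 7 = 2375 mod 7 = 2 -> Wednesday (Mon=0 ... Sun=6)
Day of year: 348; offset = 347
Weekday index = (2 + 347) mod 7 = 6 -> Sunday
Weekend days: Saturday, Sunday

Yes


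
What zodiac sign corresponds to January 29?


Date: January 29
Conventional tropical zodiac dates: Aquarius from January 20 onward; Pisces starts February 19
January 29 falls within the Aquarius range

Aquarius


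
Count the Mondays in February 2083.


February 2083 has 28 days
Anchor: Jan 1, 2083. With p = 2083 - 1 = 2082: (p + p//4 - p//100 + p//400) mod 7 = (2082 + 520 - 20 + 5) mod 7 = 2587 mod 7 = 4 -> Friday (Mon=0 ... Sun=6)
Days before February (Jan): 31; February 1 index = (4 + 31) mod 7 = 0 -> Monday
First Monday is February 1
Mondays: 1, 8, 15, 22

4 Mondays


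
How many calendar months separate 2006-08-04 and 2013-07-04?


From August 2006 to July 2013
7 years * 12 = 84 months, minus 1 month = 83

83 months


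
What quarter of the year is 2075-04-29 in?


Month: April (month 4)
Q1: Jan-Mar, Q2: Apr-Jun, Q3: Jul-Sep, Q4: Oct-Dec

Q2


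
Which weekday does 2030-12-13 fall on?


Date: December 13, 2030
Anchor: Jan 1, 2030. With p = 2030 - 1 = 2029: (p + p//4 - p//100 + p//400) mod 7 = (2029 + 507 - 20 + 5) mod 7 = 2521 mod 7 = 1 -> Tuesday (Mon=0 ... Sun=6)
Days before December (Jan-Nov): 334; offset = 334 + 13 - 1 = 346
Weekday index = (1 + 346) mod 7 = 4

Day of the week: Friday


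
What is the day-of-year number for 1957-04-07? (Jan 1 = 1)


Date: April 7, 1957
Days in months 1 through 3: 90
Plus 7 days in April

Day of year: 97


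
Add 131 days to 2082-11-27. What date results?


Start: 2082-11-27, add 131 days
November 2082 has 30 days: 30 - 27 = 3 days to November 30 -> 128 left
December 2082 has 31 days -> 97 left
January 2083 has 31 days -> 66 left
February 2083 has 28 days -> 38 left
March 2083 has 31 days -> 7 left
April 2083: 7 <= 30 -> lands on April 7

Result: 2083-04-07


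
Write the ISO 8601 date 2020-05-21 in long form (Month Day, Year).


ISO 2020-05-21 parses as year=2020, month=05, day=21
Month 5 -> May

May 21, 2020


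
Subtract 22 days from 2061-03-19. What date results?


Start: 2061-03-19, subtract 22 days
Back 19 days from March 19 reaches February 28, 2061 -> 3 left
February 2061: 28 - 3 = 25 -> lands on February 25

Result: 2061-02-25


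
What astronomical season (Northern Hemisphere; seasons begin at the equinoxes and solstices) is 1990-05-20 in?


Date: May 20
Astronomical Spring (approx.; exact equinox/solstice day varies by year): March 20 to June 20
May 20 falls within the Spring window

Spring


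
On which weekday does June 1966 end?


June 1966 has 30 days
Anchor: Jan 1, 1966. With p = 1966 - 1 = 1965: (p + p//4 - p//100 + p//400) mod 7 = (1965 + 491 - 19 + 4) mod 7 = 2441 mod 7 = 5 -> Saturday (Mon=0 ... Sun=6)
Days before June (Jan-May): 151; June 1 index = (5 + 151) mod 7 = 2 -> Wednesday
Last day offset: 30 - 1 = 29 days
Weekday index = (2 + 29) mod 7 = 3

Thursday, June 30


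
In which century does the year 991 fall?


Century = (year - 1) // 100 + 1
= (991 - 1) // 100 + 1
= 990 // 100 + 1
= 9 + 1

10th century


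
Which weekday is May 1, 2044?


Target: May 1, 2044
Anchor: Jan 1, 2044. With p = 2044 - 1 = 2043: (p + p//4 - p//100 + p//400) mod 7 = (2043 + 510 - 20 + 5) mod 7 = 2538 mod 7 = 4 -> Friday (Mon=0 ... Sun=6)
Days before May (Jan-Apr): 121 days
Weekday index = (4 + 121) mod 7 = 6

Sunday


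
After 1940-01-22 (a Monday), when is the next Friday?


Current: Monday
Target: Friday
Days ahead: 4

Next Friday: 1940-01-26


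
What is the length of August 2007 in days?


August 2007

31 days


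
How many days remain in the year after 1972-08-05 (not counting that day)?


Day of year: 218 of 366
Remaining = 366 - 218

148 days


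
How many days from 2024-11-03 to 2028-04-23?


From 2024-11-03 to 2028-04-23
2024-11-03: days before November = 31 + 29 + 31 + 30 + 31 + 30 + 31 + 31 + 30 + 31 = 305 (2024 is a leap year); day of year = 305 + 3 = 308
2028-04-23: days before April = 31 + 29 + 31 = 91 (2028 is a leap year); day of year = 91 + 23 = 114
Rest of 2024: 366 - 308 = 58
Full years 2025 (365), 2026 (365), 2027 (365): 1095
Total = 58 + 1095 + 114 = 1267

1267 days


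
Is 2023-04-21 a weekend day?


Anchor: Jan 1, 2023. With p = 2023 - 1 = 2022: (p + p//4 - p//100 + p//400) mod 7 = (2022 + 505 - 20 + 5) mod 7 = 2512 mod 7 = 6 -> Sunday (Mon=0 ... Sun=6)
Day of year: 111; offset = 110
Weekday index = (6 + 110) mod 7 = 4 -> Friday
Weekend days: Saturday, Sunday

No


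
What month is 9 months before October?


October is month 10
10 - 9 = 1

January


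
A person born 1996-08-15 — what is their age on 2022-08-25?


Birth: 1996-08-15
Reference: 2022-08-25
Year difference: 2022 - 1996 = 26

26 years old


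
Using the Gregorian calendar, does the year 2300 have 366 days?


Gregorian leap year rule: divisible by 4, but not by 100, unless also by 400.
2300 is divisible by 100 but not 400 -> not a leap year

No


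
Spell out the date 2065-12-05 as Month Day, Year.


ISO 2065-12-05 parses as year=2065, month=12, day=05
Month 12 -> December

December 5, 2065


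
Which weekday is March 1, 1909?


Target: March 1, 1909
Anchor: Jan 1, 1909. With p = 1909 - 1 = 1908: (p + p//4 - p//100 + p//400) mod 7 = (1908 + 477 - 19 + 4) mod 7 = 2370 mod 7 = 4 -> Friday (Mon=0 ... Sun=6)
Days before March (Jan-Feb): 59 days
Weekday index = (4 + 59) mod 7 = 0

Monday


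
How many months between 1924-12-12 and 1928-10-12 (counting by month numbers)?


From December 1924 to October 1928
4 years * 12 = 48 months, minus 2 months = 46

46 months


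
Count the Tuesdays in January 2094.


January 2094 has 31 days
Anchor: Jan 1, 2094. With p = 2094 - 1 = 2093: (p + p//4 - p//100 + p//400) mod 7 = (2093 + 523 - 20 + 5) mod 7 = 2601 mod 7 = 4 -> Friday (Mon=0 ... Sun=6)
January 1 is the anchor itself -> Friday
First Tuesday is January 5
Tuesdays: 5, 12, 19, 26

4 Tuesdays


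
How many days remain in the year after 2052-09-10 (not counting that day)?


Day of year: 254 of 366
Remaining = 366 - 254

112 days


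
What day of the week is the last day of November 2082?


November 2082 has 30 days
Anchor: Jan 1, 2082. With p = 2082 - 1 = 2081: (p + p//4 - p//100 + p//400) mod 7 = (2081 + 520 - 20 + 5) mod 7 = 2586 mod 7 = 3 -> Thursday (Mon=0 ... Sun=6)
Days before November (Jan-Oct): 304; November 1 index = (3 + 304) mod 7 = 6 -> Sunday
Last day offset: 30 - 1 = 29 days
Weekday index = (6 + 29) mod 7 = 0

Monday, November 30


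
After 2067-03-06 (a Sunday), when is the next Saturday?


Current: Sunday
Target: Saturday
Days ahead: 6

Next Saturday: 2067-03-12


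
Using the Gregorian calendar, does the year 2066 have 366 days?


Gregorian leap year rule: divisible by 4, but not by 100, unless also by 400.
2066 is not divisible by 4 -> not a leap year

No


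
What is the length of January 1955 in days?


January 1955

31 days


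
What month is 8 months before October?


October is month 10
10 - 8 = 2

February


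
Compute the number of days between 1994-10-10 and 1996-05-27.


From 1994-10-10 to 1996-05-27
1994-10-10: days before October = 31 + 28 + 31 + 30 + 31 + 30 + 31 + 31 + 30 = 273 (1994 is not a leap year); day of year = 273 + 10 = 283
1996-05-27: days before May = 31 + 29 + 31 + 30 = 121 (1996 is a leap year); day of year = 121 + 27 = 148
Rest of 1994: 365 - 283 = 82
Full years 1995 (365): 365
Total = 82 + 365 + 148 = 595

595 days


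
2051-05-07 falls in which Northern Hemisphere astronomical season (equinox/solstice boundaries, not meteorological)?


Date: May 7
Astronomical Spring (approx.; exact equinox/solstice day varies by year): March 20 to June 20
May 7 falls within the Spring window

Spring


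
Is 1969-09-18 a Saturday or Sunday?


Anchor: Jan 1, 1969. With p = 1969 - 1 = 1968: (p + p//4 - p//100 + p//400) mod 7 = (1968 + 492 - 19 + 4) mod 7 = 2445 mod 7 = 2 -> Wednesday (Mon=0 ... Sun=6)
Day of year: 261; offset = 260
Weekday index = (2 + 260) mod 7 = 3 -> Thursday
Weekend days: Saturday, Sunday

No


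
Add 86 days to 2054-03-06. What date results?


Start: 2054-03-06, add 86 days
March 2054 has 31 days: 31 - 6 = 25 days to March 31 -> 61 left
April 2054 has 30 days -> 31 left
May 2054: 31 <= 31 -> lands on May 31

Result: 2054-05-31


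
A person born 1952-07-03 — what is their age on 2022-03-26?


Birth: 1952-07-03
Reference: 2022-03-26
Year difference: 2022 - 1952 = 70
Birthday not yet reached in 2022, subtract 1

69 years old


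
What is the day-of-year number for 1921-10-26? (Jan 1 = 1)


Date: October 26, 1921
Days in months 1 through 9: 273
Plus 26 days in October

Day of year: 299


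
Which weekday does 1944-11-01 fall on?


Date: November 1, 1944
Anchor: Jan 1, 1944. With p = 1944 - 1 = 1943: (p + p//4 - p//100 + p//400) mod 7 = (1943 + 485 - 19 + 4) mod 7 = 2413 mod 7 = 5 -> Saturday (Mon=0 ... Sun=6)
Days before November (Jan-Oct): 305; offset = 305 + 1 - 1 = 305
Weekday index = (5 + 305) mod 7 = 2

Day of the week: Wednesday


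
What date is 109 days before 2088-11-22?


Start: 2088-11-22, subtract 109 days
Back 22 days from November 22 reaches October 31, 2088 -> 87 left
October 2088 has 31 days -> back to September 30, 2088 -> 56 left
September 2088 has 30 days -> back to August 31, 2088 -> 26 left
August 2088: 31 - 26 = 5 -> lands on August 5

Result: 2088-08-05


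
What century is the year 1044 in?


Century = (year - 1) // 100 + 1
= (1044 - 1) // 100 + 1
= 1043 // 100 + 1
= 10 + 1

11th century


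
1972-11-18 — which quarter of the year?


Month: November (month 11)
Q1: Jan-Mar, Q2: Apr-Jun, Q3: Jul-Sep, Q4: Oct-Dec

Q4


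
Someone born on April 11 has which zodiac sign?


Date: April 11
Conventional tropical zodiac dates: Aries from March 21 onward; Taurus starts April 20
April 11 falls within the Aries range

Aries


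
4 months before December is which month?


December is month 12
12 - 4 = 8

August


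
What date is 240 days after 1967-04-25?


Start: 1967-04-25, add 240 days
April 1967 has 30 days: 30 - 25 = 5 days to April 30 -> 235 left
May 1967 has 31 days -> 204 left
June 1967 has 30 days -> 174 left
July 1967 has 31 days -> 143 left
August 1967 has 31 days -> 112 left
September 1967 has 30 days -> 82 left
October 1967 has 31 days -> 51 left
November 1967 has 30 days -> 21 left
December 1967: 21 <= 31 -> lands on December 21

Result: 1967-12-21


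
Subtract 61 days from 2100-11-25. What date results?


Start: 2100-11-25, subtract 61 days
Back 25 days from November 25 reaches October 31, 2100 -> 36 left
October 2100 has 31 days -> back to September 30, 2100 -> 5 left
September 2100: 30 - 5 = 25 -> lands on September 25

Result: 2100-09-25


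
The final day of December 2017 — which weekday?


December 2017 has 31 days
Anchor: Jan 1, 2017. With p = 2017 - 1 = 2016: (p + p//4 - p//100 + p//400) mod 7 = (2016 + 504 - 20 + 5) mod 7 = 2505 mod 7 = 6 -> Sunday (Mon=0 ... Sun=6)
Days before December (Jan-Nov): 334; December 1 index = (6 + 334) mod 7 = 4 -> Friday
Last day offset: 31 - 1 = 30 days
Weekday index = (4 + 30) mod 7 = 6

Sunday, December 31


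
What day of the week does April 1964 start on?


Target: April 1, 1964
Anchor: Jan 1, 1964. With p = 1964 - 1 = 1963: (p + p//4 - p//100 + p//400) mod 7 = (1963 + 490 - 19 + 4) mod 7 = 2438 mod 7 = 2 -> Wednesday (Mon=0 ... Sun=6)
Days before April (Jan-Mar): 91 days
Weekday index = (2 + 91) mod 7 = 2

Wednesday


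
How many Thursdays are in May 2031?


May 2031 has 31 days
Anchor: Jan 1, 2031. With p = 2031 - 1 = 2030: (p + p//4 - p//100 + p//400) mod 7 = (2030 + 507 - 20 + 5) mod 7 = 2522 mod 7 = 2 -> Wednesday (Mon=0 ... Sun=6)
Days before May (Jan-Apr): 120; May 1 index = (2 + 120) mod 7 = 3 -> Thursday
First Thursday is May 1
Thursdays: 1, 8, 15, 22, 29

5 Thursdays


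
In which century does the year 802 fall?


Century = (year - 1) // 100 + 1
= (802 - 1) // 100 + 1
= 801 // 100 + 1
= 8 + 1

9th century


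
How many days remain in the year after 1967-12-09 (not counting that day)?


Day of year: 343 of 365
Remaining = 365 - 343

22 days


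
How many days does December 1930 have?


December 1930

31 days


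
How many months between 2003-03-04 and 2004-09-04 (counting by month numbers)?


From March 2003 to September 2004
1 year * 12 = 12 months, plus 6 months = 18

18 months


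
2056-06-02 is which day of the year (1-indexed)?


Date: June 2, 2056
Days in months 1 through 5: 152
Plus 2 days in June

Day of year: 154


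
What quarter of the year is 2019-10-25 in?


Month: October (month 10)
Q1: Jan-Mar, Q2: Apr-Jun, Q3: Jul-Sep, Q4: Oct-Dec

Q4


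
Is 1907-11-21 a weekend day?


Anchor: Jan 1, 1907. With p = 1907 - 1 = 1906: (p + p//4 - p//100 + p//400) mod 7 = (1906 + 476 - 19 + 4) mod 7 = 2367 mod 7 = 1 -> Tuesday (Mon=0 ... Sun=6)
Day of year: 325; offset = 324
Weekday index = (1 + 324) mod 7 = 3 -> Thursday
Weekend days: Saturday, Sunday

No


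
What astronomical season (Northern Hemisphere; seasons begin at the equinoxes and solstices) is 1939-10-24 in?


Date: October 24
Astronomical Autumn (approx.; exact equinox/solstice day varies by year): September 22 to December 20
October 24 falls within the Autumn window

Autumn


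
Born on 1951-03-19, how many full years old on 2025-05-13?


Birth: 1951-03-19
Reference: 2025-05-13
Year difference: 2025 - 1951 = 74

74 years old


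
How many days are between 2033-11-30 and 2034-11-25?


From 2033-11-30 to 2034-11-25
2033-11-30: days before November = 31 + 28 + 31 + 30 + 31 + 30 + 31 + 31 + 30 + 31 = 304 (2033 is not a leap year); day of year = 304 + 30 = 334
2034-11-25: days before November = 31 + 28 + 31 + 30 + 31 + 30 + 31 + 31 + 30 + 31 = 304 (2034 is not a leap year); day of year = 304 + 25 = 329
Rest of 2033: 365 - 334 = 31
Total = 31 + 329 = 360

360 days


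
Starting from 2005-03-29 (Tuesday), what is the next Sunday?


Current: Tuesday
Target: Sunday
Days ahead: 5

Next Sunday: 2005-04-03


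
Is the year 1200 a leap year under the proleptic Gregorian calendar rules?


Gregorian leap year rule: divisible by 4, but not by 100, unless also by 400.
1200 is divisible by 400 -> leap year

Yes


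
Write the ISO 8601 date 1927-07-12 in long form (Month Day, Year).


ISO 1927-07-12 parses as year=1927, month=07, day=12
Month 7 -> July

July 12, 1927


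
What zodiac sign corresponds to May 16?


Date: May 16
Conventional tropical zodiac dates: Taurus from April 20 onward; Gemini starts May 21
May 16 falls within the Taurus range

Taurus


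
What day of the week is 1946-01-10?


Date: January 10, 1946
Anchor: Jan 1, 1946. With p = 1946 - 1 = 1945: (p + p//4 - p//100 + p//400) mod 7 = (1945 + 486 - 19 + 4) mod 7 = 2416 mod 7 = 1 -> Tuesday (Mon=0 ... Sun=6)
Days into year = 10 - 1 = 9
Weekday index = (1 + 9) mod 7 = 3

Day of the week: Thursday


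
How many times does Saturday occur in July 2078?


July 2078 has 31 days
Anchor: Jan 1, 2078. With p = 2078 - 1 = 2077: (p + p//4 - p//100 + p//400) mod 7 = (2077 + 519 - 20 + 5) mod 7 = 2581 mod 7 = 5 -> Saturday (Mon=0 ... Sun=6)
Days before July (Jan-Jun): 181; July 1 index = (5 + 181) mod 7 = 4 -> Friday
First Saturday is July 2
Saturdays: 2, 9, 16, 23, 30

5 Saturdays


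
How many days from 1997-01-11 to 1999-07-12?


From 1997-01-11 to 1999-07-12
1997-01-11: day of year = 11
1999-07-12: days before July = 31 + 28 + 31 + 30 + 31 + 30 = 181 (1999 is not a leap year); day of year = 181 + 12 = 193
Rest of 1997: 365 - 11 = 354
Full years 1998 (365): 365
Total = 354 + 365 + 193 = 912

912 days


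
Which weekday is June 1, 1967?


Target: June 1, 1967
Anchor: Jan 1, 1967. With p = 1967 - 1 = 1966: (p + p//4 - p//100 + p//400) mod 7 = (1966 + 491 - 19 + 4) mod 7 = 2442 mod 7 = 6 -> Sunday (Mon=0 ... Sun=6)
Days before June (Jan-May): 151 days
Weekday index = (6 + 151) mod 7 = 3

Thursday


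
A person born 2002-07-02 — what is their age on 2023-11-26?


Birth: 2002-07-02
Reference: 2023-11-26
Year difference: 2023 - 2002 = 21

21 years old


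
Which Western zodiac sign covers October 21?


Date: October 21
Conventional tropical zodiac dates: Libra from September 23 onward; Scorpio starts October 23
October 21 falls within the Libra range

Libra


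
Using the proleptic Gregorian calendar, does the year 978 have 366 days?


Gregorian leap year rule: divisible by 4, but not by 100, unless also by 400.
978 is not divisible by 4 -> not a leap year

No


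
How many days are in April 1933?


April 1933

30 days


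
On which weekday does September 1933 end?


September 1933 has 30 days
Anchor: Jan 1, 1933. With p = 1933 - 1 = 1932: (p + p//4 - p//100 + p//400) mod 7 = (1932 + 483 - 19 + 4) mod 7 = 2400 mod 7 = 6 -> Sunday (Mon=0 ... Sun=6)
Days before September (Jan-Aug): 243; September 1 index = (6 + 243) mod 7 = 4 -> Friday
Last day offset: 30 - 1 = 29 days
Weekday index = (4 + 29) mod 7 = 5

Saturday, September 30


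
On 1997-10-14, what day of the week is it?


Date: October 14, 1997
Anchor: Jan 1, 1997. With p = 1997 - 1 = 1996: (p + p//4 - p//100 + p//400) mod 7 = (1996 + 499 - 19 + 4) mod 7 = 2480 mod 7 = 2 -> Wednesday (Mon=0 ... Sun=6)
Days before October (Jan-Sep): 273; offset = 273 + 14 - 1 = 286
Weekday index = (2 + 286) mod 7 = 1

Day of the week: Tuesday


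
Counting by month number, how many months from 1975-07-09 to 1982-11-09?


From July 1975 to November 1982
7 years * 12 = 84 months, plus 4 months = 88

88 months


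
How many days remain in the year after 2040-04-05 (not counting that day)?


Day of year: 96 of 366
Remaining = 366 - 96

270 days


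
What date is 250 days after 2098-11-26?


Start: 2098-11-26, add 250 days
November 2098 has 30 days: 30 - 26 = 4 days to November 30 -> 246 left
December 2098 has 31 days -> 215 left
January 2099 has 31 days -> 184 left
February 2099 has 28 days -> 156 left
March 2099 has 31 days -> 125 left
April 2099 has 30 days -> 95 left
May 2099 has 31 days -> 64 left
June 2099 has 30 days -> 34 left
July 2099 has 31 days -> 3 left
August 2099: 3 <= 31 -> lands on August 3

Result: 2099-08-03


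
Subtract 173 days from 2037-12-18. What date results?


Start: 2037-12-18, subtract 173 days
Back 18 days from December 18 reaches November 30, 2037 -> 155 left
November 2037 has 30 days -> back to October 31, 2037 -> 125 left
October 2037 has 31 days -> back to September 30, 2037 -> 94 left
September 2037 has 30 days -> back to August 31, 2037 -> 64 left
August 2037 has 31 days -> back to July 31, 2037 -> 33 left
July 2037 has 31 days -> back to June 30, 2037 -> 2 left
June 2037: 30 - 2 = 28 -> lands on June 28

Result: 2037-06-28


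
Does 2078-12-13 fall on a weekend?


Anchor: Jan 1, 2078. With p = 2078 - 1 = 2077: (p + p//4 - p//100 + p//400) mod 7 = (2077 + 519 - 20 + 5) mod 7 = 2581 mod 7 = 5 -> Saturday (Mon=0 ... Sun=6)
Day of year: 347; offset = 346
Weekday index = (5 + 346) mod 7 = 1 -> Tuesday
Weekend days: Saturday, Sunday

No


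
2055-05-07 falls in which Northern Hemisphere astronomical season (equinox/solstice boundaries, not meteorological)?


Date: May 7
Astronomical Spring (approx.; exact equinox/solstice day varies by year): March 20 to June 20
May 7 falls within the Spring window

Spring


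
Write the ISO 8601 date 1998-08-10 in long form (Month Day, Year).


ISO 1998-08-10 parses as year=1998, month=08, day=10
Month 8 -> August

August 10, 1998


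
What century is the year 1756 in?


Century = (year - 1) // 100 + 1
= (1756 - 1) // 100 + 1
= 1755 // 100 + 1
= 17 + 1

18th century


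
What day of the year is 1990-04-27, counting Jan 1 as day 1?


Date: April 27, 1990
Days in months 1 through 3: 90
Plus 27 days in April

Day of year: 117


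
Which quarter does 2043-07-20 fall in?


Month: July (month 7)
Q1: Jan-Mar, Q2: Apr-Jun, Q3: Jul-Sep, Q4: Oct-Dec

Q3


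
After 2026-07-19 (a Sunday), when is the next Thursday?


Current: Sunday
Target: Thursday
Days ahead: 4

Next Thursday: 2026-07-23


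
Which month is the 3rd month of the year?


Month 3 of 12

March


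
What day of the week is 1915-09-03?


Date: September 3, 1915
Anchor: Jan 1, 1915. With p = 1915 - 1 = 1914: (p + p//4 - p//100 + p//400) mod 7 = (1914 + 478 - 19 + 4) mod 7 = 2377 mod 7 = 4 -> Friday (Mon=0 ... Sun=6)
Days before September (Jan-Aug): 243; offset = 243 + 3 - 1 = 245
Weekday index = (4 + 245) mod 7 = 4

Day of the week: Friday


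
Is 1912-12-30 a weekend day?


Anchor: Jan 1, 1912. With p = 1912 - 1 = 1911: (p + p//4 - p//100 + p//400) mod 7 = (1911 + 477 - 19 + 4) mod 7 = 2373 mod 7 = 0 -> Monday (Mon=0 ... Sun=6)
Day of year: 365; offset = 364
Weekday index = (0 + 364) mod 7 = 0 -> Monday
Weekend days: Saturday, Sunday

No


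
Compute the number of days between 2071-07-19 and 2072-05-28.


From 2071-07-19 to 2072-05-28
2071-07-19: days before July = 31 + 28 + 31 + 30 + 31 + 30 = 181 (2071 is not a leap year); day of year = 181 + 19 = 200
2072-05-28: days before May = 31 + 29 + 31 + 30 = 121 (2072 is a leap year); day of year = 121 + 28 = 149
Rest of 2071: 365 - 200 = 165
Total = 165 + 149 = 314

314 days


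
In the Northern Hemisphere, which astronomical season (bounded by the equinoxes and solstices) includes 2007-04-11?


Date: April 11
Astronomical Spring (approx.; exact equinox/solstice day varies by year): March 20 to June 20
April 11 falls within the Spring window

Spring


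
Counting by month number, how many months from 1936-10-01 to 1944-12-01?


From October 1936 to December 1944
8 years * 12 = 96 months, plus 2 months = 98

98 months


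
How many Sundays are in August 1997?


August 1997 has 31 days
Anchor: Jan 1, 1997. With p = 1997 - 1 = 1996: (p + p//4 - p//100 + p//400) mod 7 = (1996 + 499 - 19 + 4) mod 7 = 2480 mod 7 = 2 -> Wednesday (Mon=0 ... Sun=6)
Days before August (Jan-Jul): 212; August 1 index = (2 + 212) mod 7 = 4 -> Friday
First Sunday is August 3
Sundays: 3, 10, 17, 24, 31

5 Sundays


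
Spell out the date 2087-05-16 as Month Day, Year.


ISO 2087-05-16 parses as year=2087, month=05, day=16
Month 5 -> May

May 16, 2087


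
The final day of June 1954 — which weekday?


June 1954 has 30 days
Anchor: Jan 1, 1954. With p = 1954 - 1 = 1953: (p + p//4 - p//100 + p//400) mod 7 = (1953 + 488 - 19 + 4) mod 7 = 2426 mod 7 = 4 -> Friday (Mon=0 ... Sun=6)
Days before June (Jan-May): 151; June 1 index = (4 + 151) mod 7 = 1 -> Tuesday
Last day offset: 30 - 1 = 29 days
Weekday index = (1 + 29) mod 7 = 2

Wednesday, June 30


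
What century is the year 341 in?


Century = (year - 1) // 100 + 1
= (341 - 1) // 100 + 1
= 340 // 100 + 1
= 3 + 1

4th century


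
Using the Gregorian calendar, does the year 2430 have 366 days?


Gregorian leap year rule: divisible by 4, but not by 100, unless also by 400.
2430 is not divisible by 4 -> not a leap year

No
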